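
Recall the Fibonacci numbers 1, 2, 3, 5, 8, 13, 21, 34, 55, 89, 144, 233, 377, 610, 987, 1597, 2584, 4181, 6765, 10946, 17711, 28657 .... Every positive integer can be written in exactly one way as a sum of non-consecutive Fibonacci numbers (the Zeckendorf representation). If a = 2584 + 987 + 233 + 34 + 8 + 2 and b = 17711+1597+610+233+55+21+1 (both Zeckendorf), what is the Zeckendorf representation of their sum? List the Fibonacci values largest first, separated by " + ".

17711 + 4181 + 1597 + 377 + 144 + 55 + 8 + 3

The two numbers are 3848 and 20228, so their sum is 24076.
subtract 17711 from 24076: 6365 remains
subtract 4181 from 6365: 2184 remains
subtract 1597 from 2184: 587 remains
subtract 377 from 587: 210 remains
subtract 144 from 210: 66 remains
subtract 55 from 66: 11 remains
subtract 8 from 11: 3 remains
subtract 3 from 3: 0 remains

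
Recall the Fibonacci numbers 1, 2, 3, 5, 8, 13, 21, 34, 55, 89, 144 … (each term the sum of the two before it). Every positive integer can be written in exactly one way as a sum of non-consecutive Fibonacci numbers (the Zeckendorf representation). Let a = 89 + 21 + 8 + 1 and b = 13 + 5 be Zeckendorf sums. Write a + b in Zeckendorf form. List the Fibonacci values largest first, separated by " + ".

89 + 34 + 13 + 1

The two numbers are 119 and 18, so their sum is 137.
89 ≤ 137 < 144, so take 89; remainder 48
34 ≤ 48 < 55, so take 34; remainder 14
13 ≤ 14 < 21, so take 13; remainder 1
1 ≤ 1 < 2, so take 1; remainder 0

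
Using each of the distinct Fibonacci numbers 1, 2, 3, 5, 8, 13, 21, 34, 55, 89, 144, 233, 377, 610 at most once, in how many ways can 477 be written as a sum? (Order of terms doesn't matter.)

477 = 377+89+8+3 = 377+89+8+2+1 = 377+55+34+8+3 = … (15 more), for 18 in all.

18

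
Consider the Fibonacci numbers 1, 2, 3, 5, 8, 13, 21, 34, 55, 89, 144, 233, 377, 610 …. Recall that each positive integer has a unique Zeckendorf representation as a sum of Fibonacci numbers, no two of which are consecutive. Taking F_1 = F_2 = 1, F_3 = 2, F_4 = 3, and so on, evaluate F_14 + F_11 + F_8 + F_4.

F_14 + F_11 + F_8 + F_4 = 377 + 89 + 21 + 3 = 490.

490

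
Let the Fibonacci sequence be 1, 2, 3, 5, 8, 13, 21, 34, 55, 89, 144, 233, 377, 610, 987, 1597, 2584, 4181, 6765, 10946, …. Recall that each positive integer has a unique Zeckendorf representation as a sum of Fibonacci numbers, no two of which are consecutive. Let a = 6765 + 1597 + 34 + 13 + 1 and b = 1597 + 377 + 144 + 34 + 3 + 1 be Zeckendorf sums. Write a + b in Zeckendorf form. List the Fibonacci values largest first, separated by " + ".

6765 + 2584 + 987 + 144 + 55 + 21 + 8 + 2

The two numbers are 8410 and 2156, so their sum is 10566.
Greedily peel off the largest Fibonacci term at each step:
6765 ≤ 10566 < 10946, so take 6765; remainder 3801
2584 ≤ 3801 < 4181, so take 2584; remainder 1217
987 ≤ 1217 < 1597, so take 987; remainder 230
144 ≤ 230 < 233, so take 144; remainder 86
55 ≤ 86 < 89, so take 55; remainder 31
21 ≤ 31 < 34, so take 21; remainder 10
8 ≤ 10 < 13, so take 8; remainder 2
2 ≤ 2 < 3, so take 2; remainder 0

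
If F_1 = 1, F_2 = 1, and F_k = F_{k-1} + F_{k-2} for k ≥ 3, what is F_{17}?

Iterating the recurrence up to F_{11} = 89 and F_{10} = 55:
F_{12} = F_{11} + F_{10} = 89 + 55 = 144
F_{13} = F_{12} + F_{11} = 144 + 89 = 233
F_{14} = F_{13} + F_{12} = 233 + 144 = 377
F_{15} = F_{14} + F_{13} = 377 + 233 = 610
F_{16} = F_{15} + F_{14} = 610 + 377 = 987
F_{17} = F_{16} + F_{15} = 987 + 610 = 1597

1597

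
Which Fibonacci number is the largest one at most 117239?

75025

75025 ≤ 117239 < 121393, so the largest Fibonacci number not exceeding 117239 is 75025.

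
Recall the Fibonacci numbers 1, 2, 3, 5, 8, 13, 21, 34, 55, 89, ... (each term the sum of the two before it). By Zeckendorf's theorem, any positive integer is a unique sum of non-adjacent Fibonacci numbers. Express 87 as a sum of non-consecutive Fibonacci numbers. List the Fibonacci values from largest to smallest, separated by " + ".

55 ≤ 87 < 89, so take 55; remainder 32
21 ≤ 32 < 34, so take 21; remainder 11
8 ≤ 11 < 13, so take 8; remainder 3
3 ≤ 3 < 5, so take 3; remainder 0
So 87 = 55 + 21 + 8 + 3, with no two terms consecutive in the sequence.

55 + 21 + 8 + 3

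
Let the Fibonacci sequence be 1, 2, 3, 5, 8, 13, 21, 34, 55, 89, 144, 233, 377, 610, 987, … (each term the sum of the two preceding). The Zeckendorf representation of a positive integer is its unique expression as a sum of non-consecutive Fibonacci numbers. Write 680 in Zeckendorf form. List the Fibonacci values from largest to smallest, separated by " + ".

610 + 55 + 13 + 2

680: greatest Fibonacci not exceeding it is 610, leaving 70
70: greatest Fibonacci not exceeding it is 55, leaving 15
15: greatest Fibonacci not exceeding it is 13, leaving 2
2: greatest Fibonacci not exceeding it is 2, leaving 0
So 680 = 610 + 55 + 13 + 2, with no two terms consecutive in the sequence.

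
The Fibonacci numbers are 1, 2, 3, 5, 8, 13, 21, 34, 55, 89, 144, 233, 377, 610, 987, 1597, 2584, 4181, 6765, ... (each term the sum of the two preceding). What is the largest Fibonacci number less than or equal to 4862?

4181 ≤ 4862 < 6765, so the largest Fibonacci number not exceeding 4862 is 4181.

4181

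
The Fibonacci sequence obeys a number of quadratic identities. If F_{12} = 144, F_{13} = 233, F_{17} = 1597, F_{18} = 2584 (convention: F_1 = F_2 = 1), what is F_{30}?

By the addition formula F_{m+n} = F_m F_{n+1} + F_{m−1} F_n with m=13, n=17: F_{30} = 233·2584 + 144·1597 = 602072 + 229968 = 832040.

832040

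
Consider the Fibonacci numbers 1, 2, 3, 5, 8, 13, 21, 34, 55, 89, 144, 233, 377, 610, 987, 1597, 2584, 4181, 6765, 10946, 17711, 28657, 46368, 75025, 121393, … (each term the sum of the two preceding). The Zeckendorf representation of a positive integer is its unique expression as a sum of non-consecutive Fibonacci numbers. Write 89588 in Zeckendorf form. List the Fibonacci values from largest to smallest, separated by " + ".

75025 + 10946 + 2584 + 987 + 34 + 8 + 3 + 1

89588 − 75025 = 14563
14563 − 10946 = 3617
3617 − 2584 = 1033
1033 − 987 = 46
46 − 34 = 12
12 − 8 = 4
4 − 3 = 1
1 − 1 = 0
So 89588 = 75025 + 10946 + 2584 + 987 + 34 + 8 + 3 + 1, with no two terms consecutive in the sequence.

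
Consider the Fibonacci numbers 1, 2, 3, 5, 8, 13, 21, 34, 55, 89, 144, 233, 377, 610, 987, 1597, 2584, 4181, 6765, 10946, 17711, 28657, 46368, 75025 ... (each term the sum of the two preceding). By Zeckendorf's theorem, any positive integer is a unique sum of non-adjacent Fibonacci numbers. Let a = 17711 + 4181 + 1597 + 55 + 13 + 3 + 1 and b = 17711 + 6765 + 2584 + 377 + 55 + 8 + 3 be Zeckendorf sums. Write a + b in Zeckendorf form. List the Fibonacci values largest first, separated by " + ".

The two numbers are 23561 and 27503, so their sum is 51064.
largest Fibonacci ≤ 51064 is 46368; 51064 − 46368 = 4696
largest Fibonacci ≤ 4696 is 4181; 4696 − 4181 = 515
largest Fibonacci ≤ 515 is 377; 515 − 377 = 138
largest Fibonacci ≤ 138 is 89; 138 − 89 = 49
largest Fibonacci ≤ 49 is 34; 49 − 34 = 15
largest Fibonacci ≤ 15 is 13; 15 − 13 = 2
largest Fibonacci ≤ 2 is 2; 2 − 2 = 0

46368 + 4181 + 377 + 89 + 34 + 13 + 2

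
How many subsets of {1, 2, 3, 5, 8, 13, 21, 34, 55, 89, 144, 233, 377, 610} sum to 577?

577 = 377+144+55+1 = 377+144+34+21+1 = 377+144+34+13+8+1 = 377+89+55+34+21+1 = … (6 more), for 10 in all.

10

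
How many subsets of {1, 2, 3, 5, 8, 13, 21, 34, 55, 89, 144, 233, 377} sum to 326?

7

Each representation comes from the Zeckendorf form by replacing some F_k with F_{k−1} + F_{k−2} where possible.
326 = 233+89+3+1 = 233+55+34+3+1 = 233+55+21+13+3+1 = 144+89+55+34+3+1 = 233+55+21+8+5+3+1 = … (2 more), for 7 in all.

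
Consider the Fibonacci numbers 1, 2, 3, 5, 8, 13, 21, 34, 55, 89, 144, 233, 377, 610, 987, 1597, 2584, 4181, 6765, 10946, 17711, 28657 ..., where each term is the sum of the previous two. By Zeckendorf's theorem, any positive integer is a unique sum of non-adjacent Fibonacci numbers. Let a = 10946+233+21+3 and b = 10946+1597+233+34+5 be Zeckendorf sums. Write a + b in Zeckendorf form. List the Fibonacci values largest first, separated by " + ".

The two numbers are 11203 and 12815, so their sum is 24018.
Repeatedly subtract the largest Fibonacci number that fits:
subtract 17711 from 24018: 6307 remains
subtract 4181 from 6307: 2126 remains
subtract 1597 from 2126: 529 remains
subtract 377 from 529: 152 remains
subtract 144 from 152: 8 remains
subtract 8 from 8: 0 remains

17711 + 4181 + 1597 + 377 + 144 + 8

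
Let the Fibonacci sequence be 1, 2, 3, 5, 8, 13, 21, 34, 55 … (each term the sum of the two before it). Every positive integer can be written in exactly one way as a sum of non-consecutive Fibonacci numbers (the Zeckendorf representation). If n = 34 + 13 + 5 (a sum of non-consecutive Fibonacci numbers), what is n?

34 + 13 + 5 = 52.

52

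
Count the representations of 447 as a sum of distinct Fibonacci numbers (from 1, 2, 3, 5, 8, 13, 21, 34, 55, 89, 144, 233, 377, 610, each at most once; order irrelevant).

Each representation comes from the Zeckendorf form by replacing some F_k with F_{k−1} + F_{k−2} where possible.
447 = 377+55+13+2 = 377+55+8+5+2 = 377+34+21+13+2 = … (7 more), for 10 in all.

10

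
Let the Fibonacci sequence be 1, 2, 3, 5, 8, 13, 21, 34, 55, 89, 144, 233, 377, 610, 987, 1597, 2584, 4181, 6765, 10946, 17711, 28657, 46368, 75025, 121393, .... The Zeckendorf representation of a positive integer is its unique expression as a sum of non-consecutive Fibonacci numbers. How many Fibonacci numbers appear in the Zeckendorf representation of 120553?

take 75025 (≤ 120553); 120553 − 75025 = 45528
take 28657 (≤ 45528); 45528 − 28657 = 16871
take 10946 (≤ 16871); 16871 − 10946 = 5925
take 4181 (≤ 5925); 5925 − 4181 = 1744
take 1597 (≤ 1744); 1744 − 1597 = 147
take 144 (≤ 147); 147 − 144 = 3
take 3 (≤ 3); 3 − 3 = 0
120553 = 75025 + 28657 + 10946 + 4181 + 1597 + 144 + 3, which has 7 terms.

7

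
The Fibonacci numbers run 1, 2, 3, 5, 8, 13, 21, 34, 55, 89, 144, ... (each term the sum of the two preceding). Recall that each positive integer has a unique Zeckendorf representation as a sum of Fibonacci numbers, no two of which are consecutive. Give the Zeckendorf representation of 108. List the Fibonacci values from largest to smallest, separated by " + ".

Repeatedly subtract the largest Fibonacci number that fits:
subtract 89 from 108: 19 remains
subtract 13 from 19: 6 remains
subtract 5 from 6: 1 remains
subtract 1 from 1: 0 remains
So 108 = 89 + 13 + 5 + 1, with no two terms consecutive in the sequence.

89 + 13 + 5 + 1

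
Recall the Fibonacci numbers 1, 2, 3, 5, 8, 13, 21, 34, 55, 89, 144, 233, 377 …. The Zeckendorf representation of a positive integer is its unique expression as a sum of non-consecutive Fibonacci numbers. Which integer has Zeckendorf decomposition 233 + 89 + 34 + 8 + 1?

365

233 + 89 + 34 + 8 + 1 = 365.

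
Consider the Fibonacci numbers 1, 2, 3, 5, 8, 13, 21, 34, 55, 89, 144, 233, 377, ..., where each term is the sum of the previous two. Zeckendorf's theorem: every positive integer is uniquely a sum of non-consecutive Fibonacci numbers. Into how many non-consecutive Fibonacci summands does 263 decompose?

263 − 233 = 30
30 − 21 = 9
9 − 8 = 1
1 − 1 = 0
263 = 233 + 21 + 8 + 1, which has 4 terms.

4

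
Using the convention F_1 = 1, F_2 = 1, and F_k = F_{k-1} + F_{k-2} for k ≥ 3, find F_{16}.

987

Iterating the recurrence up to F_{9} = 34 and F_{8} = 21:
F_{10} = F_{9} + F_{8} = 34 + 21 = 55
F_{11} = F_{10} + F_{9} = 55 + 34 = 89
F_{12} = F_{11} + F_{10} = 89 + 55 = 144
F_{13} = F_{12} + F_{11} = 144 + 89 = 233
F_{14} = F_{13} + F_{12} = 233 + 144 = 377
F_{15} = F_{14} + F_{13} = 377 + 233 = 610
F_{16} = F_{15} + F_{14} = 610 + 377 = 987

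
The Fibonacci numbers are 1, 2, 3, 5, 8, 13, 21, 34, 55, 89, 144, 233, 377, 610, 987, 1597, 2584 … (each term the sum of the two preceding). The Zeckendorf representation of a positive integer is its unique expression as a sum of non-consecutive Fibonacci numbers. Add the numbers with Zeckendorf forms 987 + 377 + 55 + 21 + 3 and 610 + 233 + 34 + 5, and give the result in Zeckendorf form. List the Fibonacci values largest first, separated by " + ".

The two numbers are 1443 and 882, so their sum is 2325.
Greedy algorithm:
largest Fibonacci ≤ 2325 is 1597; 2325 − 1597 = 728
largest Fibonacci ≤ 728 is 610; 728 − 610 = 118
largest Fibonacci ≤ 118 is 89; 118 − 89 = 29
largest Fibonacci ≤ 29 is 21; 29 − 21 = 8
largest Fibonacci ≤ 8 is 8; 8 − 8 = 0

1597 + 610 + 89 + 21 + 8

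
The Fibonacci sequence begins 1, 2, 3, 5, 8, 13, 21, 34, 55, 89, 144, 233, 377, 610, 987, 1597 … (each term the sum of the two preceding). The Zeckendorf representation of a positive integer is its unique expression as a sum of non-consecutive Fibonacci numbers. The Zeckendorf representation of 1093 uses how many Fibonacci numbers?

5

987 ≤ 1093 < 1597, so take 987; remainder 106
89 ≤ 106 < 144, so take 89; remainder 17
13 ≤ 17 < 21, so take 13; remainder 4
3 ≤ 4 < 5, so take 3; remainder 1
1 ≤ 1 < 2, so take 1; remainder 0
1093 = 987 + 89 + 13 + 3 + 1, which has 5 terms.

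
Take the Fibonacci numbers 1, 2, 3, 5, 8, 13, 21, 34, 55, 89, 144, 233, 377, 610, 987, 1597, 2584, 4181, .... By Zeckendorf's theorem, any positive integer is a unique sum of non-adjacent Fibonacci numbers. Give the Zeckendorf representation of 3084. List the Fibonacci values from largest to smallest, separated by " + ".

2584 + 377 + 89 + 34

Greedy algorithm:
subtract 2584 from 3084: 500 remains
subtract 377 from 500: 123 remains
subtract 89 from 123: 34 remains
subtract 34 from 34: 0 remains
So 3084 = 2584 + 377 + 89 + 34, with no two terms consecutive in the sequence.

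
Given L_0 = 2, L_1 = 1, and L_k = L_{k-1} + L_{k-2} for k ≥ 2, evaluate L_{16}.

2207

Iterating the recurrence up to L_{8} = 47 and L_{7} = 29:
L_{9} = L_{8} + L_{7} = 47 + 29 = 76
L_{10} = L_{9} + L_{8} = 76 + 47 = 123
L_{11} = L_{10} + L_{9} = 123 + 76 = 199
L_{12} = L_{11} + L_{10} = 199 + 123 = 322
L_{13} = L_{12} + L_{11} = 322 + 199 = 521
L_{14} = L_{13} + L_{12} = 521 + 322 = 843
L_{15} = L_{14} + L_{13} = 843 + 521 = 1364
L_{16} = L_{15} + L_{14} = 1364 + 843 = 2207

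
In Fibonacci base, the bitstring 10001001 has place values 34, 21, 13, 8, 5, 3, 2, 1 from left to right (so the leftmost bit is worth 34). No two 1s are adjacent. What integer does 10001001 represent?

40

Summing the place values of the 1 bits: 34 + 5 + 1 = 40.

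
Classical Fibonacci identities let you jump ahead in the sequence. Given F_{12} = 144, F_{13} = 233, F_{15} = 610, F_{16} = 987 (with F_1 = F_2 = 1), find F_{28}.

317811

By the addition formula F_{m+n} = F_m F_{n+1} + F_{m−1} F_n with m=13, n=15: F_{28} = 233·987 + 144·610 = 229971 + 87840 = 317811.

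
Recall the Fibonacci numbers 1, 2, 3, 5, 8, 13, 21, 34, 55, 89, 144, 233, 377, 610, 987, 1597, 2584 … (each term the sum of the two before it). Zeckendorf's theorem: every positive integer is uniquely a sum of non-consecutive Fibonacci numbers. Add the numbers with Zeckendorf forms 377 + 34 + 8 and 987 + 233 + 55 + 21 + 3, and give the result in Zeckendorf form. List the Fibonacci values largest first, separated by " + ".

1597 + 89 + 21 + 8 + 3

The two numbers are 419 and 1299, so their sum is 1718.
Greedy algorithm:
largest Fibonacci ≤ 1718 is 1597; 1718 − 1597 = 121
largest Fibonacci ≤ 121 is 89; 121 − 89 = 32
largest Fibonacci ≤ 32 is 21; 32 − 21 = 11
largest Fibonacci ≤ 11 is 8; 11 − 8 = 3
largest Fibonacci ≤ 3 is 3; 3 − 3 = 0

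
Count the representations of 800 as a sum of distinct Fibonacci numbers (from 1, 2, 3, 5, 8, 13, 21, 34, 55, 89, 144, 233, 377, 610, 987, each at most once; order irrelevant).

8

Starting from the Zeckendorf form and repeatedly splitting a term F_k into F_{k−1} + F_{k−2} (when neither is already used) reaches every representation.
800 = 610+144+34+8+3+1 = 610+144+21+13+8+3+1 = 610+89+55+34+8+3+1 = 377+233+144+34+8+3+1 = … (4 more), for 8 in all.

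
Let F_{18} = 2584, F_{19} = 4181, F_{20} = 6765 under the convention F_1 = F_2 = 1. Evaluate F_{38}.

By the addition formula F_{m+n} = F_m F_{n+1} + F_{m−1} F_n with m=20, n=18: F_{38} = 6765·4181 + 4181·2584 = 28284465 + 10803704 = 39088169.

39088169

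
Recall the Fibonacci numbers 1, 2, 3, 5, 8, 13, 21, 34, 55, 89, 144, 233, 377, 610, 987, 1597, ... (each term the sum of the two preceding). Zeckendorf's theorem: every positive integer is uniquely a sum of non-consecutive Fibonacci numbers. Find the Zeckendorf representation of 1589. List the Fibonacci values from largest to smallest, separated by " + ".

subtract 987 from 1589: 602 remains
subtract 377 from 602: 225 remains
subtract 144 from 225: 81 remains
subtract 55 from 81: 26 remains
subtract 21 from 26: 5 remains
subtract 5 from 5: 0 remains
So 1589 = 987 + 377 + 144 + 55 + 21 + 5, with no two terms consecutive in the sequence.

987 + 377 + 144 + 55 + 21 + 5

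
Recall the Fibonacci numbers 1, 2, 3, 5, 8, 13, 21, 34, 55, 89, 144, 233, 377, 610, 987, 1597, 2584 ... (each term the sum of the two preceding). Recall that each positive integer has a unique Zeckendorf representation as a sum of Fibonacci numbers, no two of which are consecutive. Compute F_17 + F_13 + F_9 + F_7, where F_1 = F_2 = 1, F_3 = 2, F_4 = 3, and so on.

1877

F_17 + F_13 + F_9 + F_7 = 1597 + 233 + 34 + 13 = 1877.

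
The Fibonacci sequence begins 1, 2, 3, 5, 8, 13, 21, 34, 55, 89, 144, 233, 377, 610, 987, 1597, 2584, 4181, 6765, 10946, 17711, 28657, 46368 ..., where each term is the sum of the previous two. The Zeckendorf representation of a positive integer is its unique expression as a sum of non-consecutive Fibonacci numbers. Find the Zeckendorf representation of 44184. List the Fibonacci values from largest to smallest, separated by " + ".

44184 − 28657 = 15527
15527 − 10946 = 4581
4581 − 4181 = 400
400 − 377 = 23
23 − 21 = 2
2 − 2 = 0
So 44184 = 28657 + 10946 + 4181 + 377 + 21 + 2, with no two terms consecutive in the sequence.

28657 + 10946 + 4181 + 377 + 21 + 2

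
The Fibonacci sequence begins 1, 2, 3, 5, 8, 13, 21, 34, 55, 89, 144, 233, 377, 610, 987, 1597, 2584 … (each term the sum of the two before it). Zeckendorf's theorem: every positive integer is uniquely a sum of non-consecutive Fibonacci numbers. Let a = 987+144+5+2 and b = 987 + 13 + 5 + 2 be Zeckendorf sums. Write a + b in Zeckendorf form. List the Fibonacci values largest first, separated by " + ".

1597 + 377 + 144 + 21 + 5 + 1

The two numbers are 1138 and 1007, so their sum is 2145.
Greedy algorithm:
take 1597 (≤ 2145); 2145 − 1597 = 548
take 377 (≤ 548); 548 − 377 = 171
take 144 (≤ 171); 171 − 144 = 27
take 21 (≤ 27); 27 − 21 = 6
take 5 (≤ 6); 6 − 5 = 1
take 1 (≤ 1); 1 − 1 = 0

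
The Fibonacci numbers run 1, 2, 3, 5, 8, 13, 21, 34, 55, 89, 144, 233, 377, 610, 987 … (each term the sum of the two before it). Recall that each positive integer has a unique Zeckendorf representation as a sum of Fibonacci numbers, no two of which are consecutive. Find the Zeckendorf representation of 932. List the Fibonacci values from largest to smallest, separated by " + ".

610 + 233 + 89

Greedily peel off the largest Fibonacci term at each step:
932 − 610 = 322
322 − 233 = 89
89 − 89 = 0
So 932 = 610 + 233 + 89, with no two terms consecutive in the sequence.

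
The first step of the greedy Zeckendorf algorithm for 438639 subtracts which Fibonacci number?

317811

317811 ≤ 438639 < 514229, so the largest Fibonacci number not exceeding 438639 is 317811.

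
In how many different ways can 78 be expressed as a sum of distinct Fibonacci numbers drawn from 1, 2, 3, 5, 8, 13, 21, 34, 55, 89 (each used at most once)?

78 = 55+21+2 = 55+13+8+2 = 55+13+5+3+2 = 34+21+13+8+2 = … (1 more), for 5 in all.

5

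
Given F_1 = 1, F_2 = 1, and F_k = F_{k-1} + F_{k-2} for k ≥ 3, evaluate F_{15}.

610

Iterating the recurrence up to F_{8} = 21 and F_{7} = 13:
F_{9} = F_{8} + F_{7} = 21 + 13 = 34
F_{10} = F_{9} + F_{8} = 34 + 21 = 55
F_{11} = F_{10} + F_{9} = 55 + 34 = 89
F_{12} = F_{11} + F_{10} = 89 + 55 = 144
F_{13} = F_{12} + F_{11} = 144 + 89 = 233
F_{14} = F_{13} + F_{12} = 233 + 144 = 377
F_{15} = F_{14} + F_{13} = 377 + 233 = 610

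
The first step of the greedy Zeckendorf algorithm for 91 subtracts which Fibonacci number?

89

89 ≤ 91 < 144, so the largest Fibonacci number not exceeding 91 is 89.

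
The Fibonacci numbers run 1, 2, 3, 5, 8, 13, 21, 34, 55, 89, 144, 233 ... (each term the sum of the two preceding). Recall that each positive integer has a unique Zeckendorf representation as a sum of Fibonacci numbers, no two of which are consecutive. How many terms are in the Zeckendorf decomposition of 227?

Greedily peel off the largest Fibonacci term at each step:
227 − 144 = 83
83 − 55 = 28
28 − 21 = 7
7 − 5 = 2
2 − 2 = 0
227 = 144 + 55 + 21 + 5 + 2, which has 5 terms.

5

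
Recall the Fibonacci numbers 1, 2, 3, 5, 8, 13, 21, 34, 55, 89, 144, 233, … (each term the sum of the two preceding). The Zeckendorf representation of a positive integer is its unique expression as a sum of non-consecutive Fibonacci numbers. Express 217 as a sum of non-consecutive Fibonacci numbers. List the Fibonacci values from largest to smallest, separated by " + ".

144 + 55 + 13 + 5

Greedy algorithm:
144 ≤ 217 < 233, so take 144; remainder 73
55 ≤ 73 < 89, so take 55; remainder 18
13 ≤ 18 < 21, so take 13; remainder 5
5 ≤ 5 < 8, so take 5; remainder 0
So 217 = 144 + 55 + 13 + 5, with no two terms consecutive in the sequence.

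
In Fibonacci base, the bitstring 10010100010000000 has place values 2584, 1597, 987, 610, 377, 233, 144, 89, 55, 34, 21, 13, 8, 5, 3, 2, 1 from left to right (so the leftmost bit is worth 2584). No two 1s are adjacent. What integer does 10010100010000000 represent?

Summing the place values of the 1 bits: 2584 + 610 + 233 + 34 = 3461.

3461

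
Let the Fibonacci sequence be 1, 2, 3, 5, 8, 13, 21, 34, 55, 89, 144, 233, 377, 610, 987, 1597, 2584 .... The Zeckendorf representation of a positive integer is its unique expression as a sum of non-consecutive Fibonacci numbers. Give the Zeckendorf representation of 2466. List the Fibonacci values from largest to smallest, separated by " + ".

Greedily peel off the largest Fibonacci term at each step:
1597 ≤ 2466 < 2584, so take 1597; remainder 869
610 ≤ 869 < 987, so take 610; remainder 259
233 ≤ 259 < 377, so take 233; remainder 26
21 ≤ 26 < 34, so take 21; remainder 5
5 ≤ 5 < 8, so take 5; remainder 0
So 2466 = 1597 + 610 + 233 + 21 + 5, with no two terms consecutive in the sequence.

1597 + 610 + 233 + 21 + 5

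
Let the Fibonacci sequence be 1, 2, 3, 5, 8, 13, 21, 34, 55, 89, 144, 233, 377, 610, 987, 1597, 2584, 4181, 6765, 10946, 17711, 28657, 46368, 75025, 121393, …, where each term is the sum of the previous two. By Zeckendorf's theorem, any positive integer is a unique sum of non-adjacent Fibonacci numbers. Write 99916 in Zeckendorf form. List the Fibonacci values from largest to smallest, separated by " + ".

largest Fibonacci ≤ 99916 is 75025; 99916 − 75025 = 24891
largest Fibonacci ≤ 24891 is 17711; 24891 − 17711 = 7180
largest Fibonacci ≤ 7180 is 6765; 7180 − 6765 = 415
largest Fibonacci ≤ 415 is 377; 415 − 377 = 38
largest Fibonacci ≤ 38 is 34; 38 − 34 = 4
largest Fibonacci ≤ 4 is 3; 4 − 3 = 1
largest Fibonacci ≤ 1 is 1; 1 − 1 = 0
So 99916 = 75025 + 17711 + 6765 + 377 + 34 + 3 + 1, with no two terms consecutive in the sequence.

75025 + 17711 + 6765 + 377 + 34 + 3 + 1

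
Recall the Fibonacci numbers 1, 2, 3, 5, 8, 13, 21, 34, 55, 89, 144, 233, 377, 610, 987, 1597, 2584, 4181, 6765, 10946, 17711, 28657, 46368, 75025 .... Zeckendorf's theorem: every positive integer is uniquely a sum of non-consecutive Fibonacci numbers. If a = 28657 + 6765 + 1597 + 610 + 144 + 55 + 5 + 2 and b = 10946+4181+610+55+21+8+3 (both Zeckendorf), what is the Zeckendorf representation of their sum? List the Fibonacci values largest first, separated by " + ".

The two numbers are 37835 and 15824, so their sum is 53659.
53659 − 46368 = 7291
7291 − 6765 = 526
526 − 377 = 149
149 − 144 = 5
5 − 5 = 0

46368 + 6765 + 377 + 144 + 5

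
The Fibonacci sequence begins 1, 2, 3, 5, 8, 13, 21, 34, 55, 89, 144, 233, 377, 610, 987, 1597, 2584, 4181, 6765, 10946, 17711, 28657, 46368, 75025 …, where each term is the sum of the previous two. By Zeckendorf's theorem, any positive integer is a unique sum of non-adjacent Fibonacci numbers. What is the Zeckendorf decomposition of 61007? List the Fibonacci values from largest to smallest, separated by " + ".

Greedy algorithm:
take 46368 (≤ 61007); 61007 − 46368 = 14639
take 10946 (≤ 14639); 14639 − 10946 = 3693
take 2584 (≤ 3693); 3693 − 2584 = 1109
take 987 (≤ 1109); 1109 − 987 = 122
take 89 (≤ 122); 122 − 89 = 33
take 21 (≤ 33); 33 − 21 = 12
take 8 (≤ 12); 12 − 8 = 4
take 3 (≤ 4); 4 − 3 = 1
take 1 (≤ 1); 1 − 1 = 0
So 61007 = 46368 + 10946 + 2584 + 987 + 89 + 21 + 8 + 3 + 1, with no two terms consecutive in the sequence.

46368 + 10946 + 2584 + 987 + 89 + 21 + 8 + 3 + 1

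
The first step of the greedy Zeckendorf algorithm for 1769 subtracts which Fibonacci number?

1597

1597 ≤ 1769 < 2584, so the largest Fibonacci number not exceeding 1769 is 1597.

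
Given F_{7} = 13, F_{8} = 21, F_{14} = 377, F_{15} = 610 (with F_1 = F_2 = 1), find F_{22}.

17711

By the addition formula F_{m+n} = F_m F_{n+1} + F_{m−1} F_n with m=8, n=14: F_{22} = 21·610 + 13·377 = 12810 + 4901 = 17711.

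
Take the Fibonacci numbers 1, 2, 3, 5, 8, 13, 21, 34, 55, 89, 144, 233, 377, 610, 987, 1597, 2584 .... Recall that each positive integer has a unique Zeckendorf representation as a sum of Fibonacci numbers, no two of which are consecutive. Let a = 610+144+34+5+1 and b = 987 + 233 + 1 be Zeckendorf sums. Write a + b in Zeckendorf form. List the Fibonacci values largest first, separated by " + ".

The two numbers are 794 and 1221, so their sum is 2015.
take 1597 (≤ 2015); 2015 − 1597 = 418
take 377 (≤ 418); 418 − 377 = 41
take 34 (≤ 41); 41 − 34 = 7
take 5 (≤ 7); 7 − 5 = 2
take 2 (≤ 2); 2 − 2 = 0

1597 + 377 + 34 + 5 + 2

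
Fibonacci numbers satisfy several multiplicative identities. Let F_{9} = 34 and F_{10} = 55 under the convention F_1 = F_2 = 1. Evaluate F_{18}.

By the doubling identity F_{2k} = F_k(2F_{k+1} − F_k): F_{18} = 34·(2·55 − 34) = 34·76 = 2584.

2584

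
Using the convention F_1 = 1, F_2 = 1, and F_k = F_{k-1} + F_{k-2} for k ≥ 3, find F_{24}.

Iterating the recurrence up to F_{18} = 2584 and F_{17} = 1597:
F_{19} = F_{18} + F_{17} = 2584 + 1597 = 4181
F_{20} = F_{19} + F_{18} = 4181 + 2584 = 6765
F_{21} = F_{20} + F_{19} = 6765 + 4181 = 10946
F_{22} = F_{21} + F_{20} = 10946 + 6765 = 17711
F_{23} = F_{22} + F_{21} = 17711 + 10946 = 28657
F_{24} = F_{23} + F_{22} = 28657 + 17711 = 46368

46368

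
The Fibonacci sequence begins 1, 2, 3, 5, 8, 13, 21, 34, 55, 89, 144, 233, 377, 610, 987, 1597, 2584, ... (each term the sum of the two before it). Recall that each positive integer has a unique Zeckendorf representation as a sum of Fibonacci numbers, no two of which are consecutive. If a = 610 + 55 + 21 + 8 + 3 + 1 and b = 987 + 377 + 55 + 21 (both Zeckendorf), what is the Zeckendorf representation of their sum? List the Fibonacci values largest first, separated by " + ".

1597 + 377 + 144 + 13 + 5 + 2

The two numbers are 698 and 1440, so their sum is 2138.
Greedy algorithm:
2138 − 1597 = 541
541 − 377 = 164
164 − 144 = 20
20 − 13 = 7
7 − 5 = 2
2 − 2 = 0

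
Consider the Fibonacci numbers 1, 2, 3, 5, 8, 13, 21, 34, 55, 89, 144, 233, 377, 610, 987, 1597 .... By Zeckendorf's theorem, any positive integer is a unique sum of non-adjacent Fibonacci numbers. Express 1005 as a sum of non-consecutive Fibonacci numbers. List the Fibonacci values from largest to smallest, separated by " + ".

Greedily peel off the largest Fibonacci term at each step:
largest Fibonacci ≤ 1005 is 987; 1005 − 987 = 18
largest Fibonacci ≤ 18 is 13; 18 − 13 = 5
largest Fibonacci ≤ 5 is 5; 5 − 5 = 0
So 1005 = 987 + 13 + 5, with no two terms consecutive in the sequence.

987 + 13 + 5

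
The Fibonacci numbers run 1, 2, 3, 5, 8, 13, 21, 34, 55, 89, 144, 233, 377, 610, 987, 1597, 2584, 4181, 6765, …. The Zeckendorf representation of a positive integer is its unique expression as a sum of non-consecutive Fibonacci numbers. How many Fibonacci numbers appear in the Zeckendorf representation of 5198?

5198: greatest Fibonacci not exceeding it is 4181, leaving 1017
1017: greatest Fibonacci not exceeding it is 987, leaving 30
30: greatest Fibonacci not exceeding it is 21, leaving 9
9: greatest Fibonacci not exceeding it is 8, leaving 1
1: greatest Fibonacci not exceeding it is 1, leaving 0
5198 = 4181 + 987 + 21 + 8 + 1, which has 5 terms.

5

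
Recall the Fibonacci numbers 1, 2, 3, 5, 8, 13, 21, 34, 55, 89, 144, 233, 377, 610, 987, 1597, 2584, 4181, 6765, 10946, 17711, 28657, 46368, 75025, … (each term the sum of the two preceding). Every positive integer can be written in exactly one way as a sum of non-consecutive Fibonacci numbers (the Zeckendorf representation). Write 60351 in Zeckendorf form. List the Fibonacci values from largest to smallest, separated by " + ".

Greedily peel off the largest Fibonacci term at each step:
60351 − 46368 = 13983
13983 − 10946 = 3037
3037 − 2584 = 453
453 − 377 = 76
76 − 55 = 21
21 − 21 = 0
So 60351 = 46368 + 10946 + 2584 + 377 + 55 + 21, with no two terms consecutive in the sequence.

46368 + 10946 + 2584 + 377 + 55 + 21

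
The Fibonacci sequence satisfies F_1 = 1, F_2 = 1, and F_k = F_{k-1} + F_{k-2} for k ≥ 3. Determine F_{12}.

144

Iterating the recurrence up to F_{8} = 21 and F_{7} = 13:
F_{9} = F_{8} + F_{7} = 21 + 13 = 34
F_{10} = F_{9} + F_{8} = 34 + 21 = 55
F_{11} = F_{10} + F_{9} = 55 + 34 = 89
F_{12} = F_{11} + F_{10} = 89 + 55 = 144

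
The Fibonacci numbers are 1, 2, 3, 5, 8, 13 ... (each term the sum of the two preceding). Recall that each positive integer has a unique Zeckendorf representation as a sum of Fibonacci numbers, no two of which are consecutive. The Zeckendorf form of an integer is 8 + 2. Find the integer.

8 + 2 = 10.

10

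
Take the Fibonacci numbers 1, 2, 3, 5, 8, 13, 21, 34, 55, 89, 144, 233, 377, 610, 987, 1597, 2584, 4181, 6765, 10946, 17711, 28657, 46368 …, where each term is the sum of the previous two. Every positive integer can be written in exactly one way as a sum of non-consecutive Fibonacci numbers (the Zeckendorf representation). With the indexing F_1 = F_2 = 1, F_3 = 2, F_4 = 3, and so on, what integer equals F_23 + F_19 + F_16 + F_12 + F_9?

34003

F_23 + F_19 + F_16 + F_12 + F_9 = 28657 + 4181 + 987 + 144 + 34 = 34003.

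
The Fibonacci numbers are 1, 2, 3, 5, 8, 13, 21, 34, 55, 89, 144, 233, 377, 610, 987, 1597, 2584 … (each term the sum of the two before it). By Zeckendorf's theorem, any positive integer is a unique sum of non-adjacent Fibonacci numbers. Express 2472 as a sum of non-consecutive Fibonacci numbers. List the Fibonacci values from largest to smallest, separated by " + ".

largest Fibonacci ≤ 2472 is 1597; 2472 − 1597 = 875
largest Fibonacci ≤ 875 is 610; 875 − 610 = 265
largest Fibonacci ≤ 265 is 233; 265 − 233 = 32
largest Fibonacci ≤ 32 is 21; 32 − 21 = 11
largest Fibonacci ≤ 11 is 8; 11 − 8 = 3
largest Fibonacci ≤ 3 is 3; 3 − 3 = 0
So 2472 = 1597 + 610 + 233 + 21 + 8 + 3, with no two terms consecutive in the sequence.

1597 + 610 + 233 + 21 + 8 + 3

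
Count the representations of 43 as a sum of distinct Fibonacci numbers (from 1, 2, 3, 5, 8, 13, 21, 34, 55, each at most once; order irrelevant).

Each representation comes from the Zeckendorf form by replacing some F_k with F_{k−1} + F_{k−2} where possible.
43 = 34+8+1 = 34+5+3+1 = 21+13+8+1 = 21+13+5+3+1 — 4 representations.

4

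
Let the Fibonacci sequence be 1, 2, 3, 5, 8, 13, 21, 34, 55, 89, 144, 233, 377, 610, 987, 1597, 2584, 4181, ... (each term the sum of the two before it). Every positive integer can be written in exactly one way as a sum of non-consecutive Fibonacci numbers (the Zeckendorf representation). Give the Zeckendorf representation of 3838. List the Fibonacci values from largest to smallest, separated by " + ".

2584 + 987 + 233 + 34

Greedy algorithm:
2584 ≤ 3838 < 4181, so take 2584; remainder 1254
987 ≤ 1254 < 1597, so take 987; remainder 267
233 ≤ 267 < 377, so take 233; remainder 34
34 ≤ 34 < 55, so take 34; remainder 0
So 3838 = 2584 + 987 + 233 + 34, with no two terms consecutive in the sequence.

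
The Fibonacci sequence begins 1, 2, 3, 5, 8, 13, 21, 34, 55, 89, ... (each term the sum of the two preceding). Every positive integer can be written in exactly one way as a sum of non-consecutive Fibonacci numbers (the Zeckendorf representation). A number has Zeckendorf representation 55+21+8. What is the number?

55+21+8 = 84.

84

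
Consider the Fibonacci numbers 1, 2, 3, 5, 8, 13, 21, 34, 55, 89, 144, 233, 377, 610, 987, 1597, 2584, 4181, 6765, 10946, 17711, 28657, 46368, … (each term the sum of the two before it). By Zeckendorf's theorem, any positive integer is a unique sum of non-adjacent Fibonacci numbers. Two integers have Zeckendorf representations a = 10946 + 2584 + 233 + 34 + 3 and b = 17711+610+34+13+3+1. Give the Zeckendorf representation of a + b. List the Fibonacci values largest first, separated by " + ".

The two numbers are 13800 and 18372, so their sum is 32172.
32172 − 28657 = 3515
3515 − 2584 = 931
931 − 610 = 321
321 − 233 = 88
88 − 55 = 33
33 − 21 = 12
12 − 8 = 4
4 − 3 = 1
1 − 1 = 0

28657 + 2584 + 610 + 233 + 55 + 21 + 8 + 3 + 1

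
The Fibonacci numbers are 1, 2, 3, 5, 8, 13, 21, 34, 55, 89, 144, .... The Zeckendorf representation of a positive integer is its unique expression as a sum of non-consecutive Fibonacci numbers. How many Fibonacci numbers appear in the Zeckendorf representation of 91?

Greedily peel off the largest Fibonacci term at each step:
subtract 89 from 91: 2 remains
subtract 2 from 2: 0 remains
91 = 89 + 2, which has 2 terms.

2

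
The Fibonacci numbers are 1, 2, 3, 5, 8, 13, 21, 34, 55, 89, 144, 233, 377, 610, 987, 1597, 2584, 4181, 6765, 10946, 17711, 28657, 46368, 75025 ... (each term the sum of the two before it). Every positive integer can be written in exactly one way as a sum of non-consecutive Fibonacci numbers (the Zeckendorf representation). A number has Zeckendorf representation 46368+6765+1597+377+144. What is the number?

55251

46368+6765+1597+377+144 = 55251.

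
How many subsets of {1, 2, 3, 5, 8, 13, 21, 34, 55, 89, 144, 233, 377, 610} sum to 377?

7

Each representation comes from the Zeckendorf form by replacing some F_k with F_{k−1} + F_{k−2} where possible.
377 = 377 = 233+144 = 233+89+55 = … (4 more), for 7 in all.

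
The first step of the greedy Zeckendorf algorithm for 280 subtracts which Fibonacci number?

233 ≤ 280 < 377, so the largest Fibonacci number not exceeding 280 is 233.

233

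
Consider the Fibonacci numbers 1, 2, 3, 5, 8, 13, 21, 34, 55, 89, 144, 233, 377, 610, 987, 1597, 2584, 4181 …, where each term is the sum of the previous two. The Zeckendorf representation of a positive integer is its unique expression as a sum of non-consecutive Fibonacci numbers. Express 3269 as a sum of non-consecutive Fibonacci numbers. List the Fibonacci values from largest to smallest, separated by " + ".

take 2584 (≤ 3269); 3269 − 2584 = 685
take 610 (≤ 685); 685 − 610 = 75
take 55 (≤ 75); 75 − 55 = 20
take 13 (≤ 20); 20 − 13 = 7
take 5 (≤ 7); 7 − 5 = 2
take 2 (≤ 2); 2 − 2 = 0
So 3269 = 2584 + 610 + 55 + 13 + 5 + 2, with no two terms consecutive in the sequence.

2584 + 610 + 55 + 13 + 5 + 2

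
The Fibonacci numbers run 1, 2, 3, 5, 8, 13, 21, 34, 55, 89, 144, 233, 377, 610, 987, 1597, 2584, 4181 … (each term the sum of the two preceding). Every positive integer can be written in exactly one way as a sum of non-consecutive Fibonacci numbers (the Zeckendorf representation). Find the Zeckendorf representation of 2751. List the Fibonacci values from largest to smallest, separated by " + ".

2751 − 2584 = 167
167 − 144 = 23
23 − 21 = 2
2 − 2 = 0
So 2751 = 2584 + 144 + 21 + 2, with no two terms consecutive in the sequence.

2584 + 144 + 21 + 2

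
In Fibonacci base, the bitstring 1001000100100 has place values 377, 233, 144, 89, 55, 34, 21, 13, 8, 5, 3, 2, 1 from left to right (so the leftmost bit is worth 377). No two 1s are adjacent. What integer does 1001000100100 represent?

Summing the place values of the 1 bits: 377 + 89 + 13 + 3 = 482.

482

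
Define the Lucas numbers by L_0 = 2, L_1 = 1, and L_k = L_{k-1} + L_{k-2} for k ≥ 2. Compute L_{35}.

Iterating the recurrence up to L_{28} = 710647 and L_{27} = 439204:
L_{29} = L_{28} + L_{27} = 710647 + 439204 = 1149851
L_{30} = L_{29} + L_{28} = 1149851 + 710647 = 1860498
L_{31} = L_{30} + L_{29} = 1860498 + 1149851 = 3010349
L_{32} = L_{31} + L_{30} = 3010349 + 1860498 = 4870847
L_{33} = L_{32} + L_{31} = 4870847 + 3010349 = 7881196
L_{34} = L_{33} + L_{32} = 7881196 + 4870847 = 12752043
L_{35} = L_{34} + L_{33} = 12752043 + 7881196 = 20633239

20633239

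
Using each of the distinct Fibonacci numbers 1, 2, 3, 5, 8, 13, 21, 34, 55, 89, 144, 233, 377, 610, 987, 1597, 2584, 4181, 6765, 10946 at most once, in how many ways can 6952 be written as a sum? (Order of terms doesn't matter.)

6952 = 6765+144+34+8+1 = 6765+144+34+5+3+1 = 6765+144+21+13+8+1 = 6765+89+55+34+8+1 = 4181+2584+144+34+8+1 = … (31 more), for 36 in all.

36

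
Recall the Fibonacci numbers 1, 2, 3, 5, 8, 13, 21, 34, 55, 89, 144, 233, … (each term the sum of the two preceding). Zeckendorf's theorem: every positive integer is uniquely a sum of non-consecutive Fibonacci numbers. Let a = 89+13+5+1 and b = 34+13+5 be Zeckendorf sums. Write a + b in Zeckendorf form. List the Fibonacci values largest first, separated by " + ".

The two numbers are 108 and 52, so their sum is 160.
Greedily peel off the largest Fibonacci term at each step:
160: greatest Fibonacci not exceeding it is 144, leaving 16
16: greatest Fibonacci not exceeding it is 13, leaving 3
3: greatest Fibonacci not exceeding it is 3, leaving 0

144 + 13 + 3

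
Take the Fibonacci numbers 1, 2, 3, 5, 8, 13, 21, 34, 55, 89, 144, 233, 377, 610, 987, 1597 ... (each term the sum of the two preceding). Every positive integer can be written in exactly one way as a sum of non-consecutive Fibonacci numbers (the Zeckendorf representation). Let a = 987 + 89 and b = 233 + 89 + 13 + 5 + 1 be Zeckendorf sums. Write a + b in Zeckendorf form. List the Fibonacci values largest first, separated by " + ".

987 + 377 + 34 + 13 + 5 + 1

The two numbers are 1076 and 341, so their sum is 1417.
1417: greatest Fibonacci not exceeding it is 987, leaving 430
430: greatest Fibonacci not exceeding it is 377, leaving 53
53: greatest Fibonacci not exceeding it is 34, leaving 19
19: greatest Fibonacci not exceeding it is 13, leaving 6
6: greatest Fibonacci not exceeding it is 5, leaving 1
1: greatest Fibonacci not exceeding it is 1, leaving 0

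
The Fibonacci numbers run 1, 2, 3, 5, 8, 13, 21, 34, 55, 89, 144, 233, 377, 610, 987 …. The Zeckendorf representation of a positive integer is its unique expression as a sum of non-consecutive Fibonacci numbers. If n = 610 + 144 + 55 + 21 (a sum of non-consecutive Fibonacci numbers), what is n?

610 + 144 + 55 + 21 = 830.

830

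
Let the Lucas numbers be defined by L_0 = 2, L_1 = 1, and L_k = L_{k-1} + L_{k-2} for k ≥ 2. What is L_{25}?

Iterating the recurrence up to L_{20} = 15127 and L_{19} = 9349:
L_{21} = L_{20} + L_{19} = 15127 + 9349 = 24476
L_{22} = L_{21} + L_{20} = 24476 + 15127 = 39603
L_{23} = L_{22} + L_{21} = 39603 + 24476 = 64079
L_{24} = L_{23} + L_{22} = 64079 + 39603 = 103682
L_{25} = L_{24} + L_{23} = 103682 + 64079 = 167761

167761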